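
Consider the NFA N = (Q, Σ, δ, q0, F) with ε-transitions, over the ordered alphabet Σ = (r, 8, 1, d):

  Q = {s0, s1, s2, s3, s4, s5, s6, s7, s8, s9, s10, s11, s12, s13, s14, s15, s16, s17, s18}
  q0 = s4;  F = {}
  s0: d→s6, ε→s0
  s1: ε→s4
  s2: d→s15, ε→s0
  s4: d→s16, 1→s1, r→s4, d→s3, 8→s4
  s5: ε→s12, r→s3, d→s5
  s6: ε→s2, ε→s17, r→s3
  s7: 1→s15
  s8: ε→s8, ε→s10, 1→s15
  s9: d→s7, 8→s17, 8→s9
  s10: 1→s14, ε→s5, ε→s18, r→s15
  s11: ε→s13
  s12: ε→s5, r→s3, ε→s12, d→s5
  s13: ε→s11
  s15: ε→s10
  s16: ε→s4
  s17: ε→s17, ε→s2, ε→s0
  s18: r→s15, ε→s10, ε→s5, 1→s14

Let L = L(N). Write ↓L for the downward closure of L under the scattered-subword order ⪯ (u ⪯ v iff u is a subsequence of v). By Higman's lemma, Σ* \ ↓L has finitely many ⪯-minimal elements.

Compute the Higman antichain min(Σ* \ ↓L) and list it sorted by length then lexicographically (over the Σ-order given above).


A = [ε].

|Q|=19, |F|=0, |δ|=42 (21 ε).
min D↑ (1 st, q0=0, F={0}): 0:r→0,8→0,1→0,d→0 (ε-aug+det+¬).
ε ∈ L(D↑) ⇒ ↓L = ∅.


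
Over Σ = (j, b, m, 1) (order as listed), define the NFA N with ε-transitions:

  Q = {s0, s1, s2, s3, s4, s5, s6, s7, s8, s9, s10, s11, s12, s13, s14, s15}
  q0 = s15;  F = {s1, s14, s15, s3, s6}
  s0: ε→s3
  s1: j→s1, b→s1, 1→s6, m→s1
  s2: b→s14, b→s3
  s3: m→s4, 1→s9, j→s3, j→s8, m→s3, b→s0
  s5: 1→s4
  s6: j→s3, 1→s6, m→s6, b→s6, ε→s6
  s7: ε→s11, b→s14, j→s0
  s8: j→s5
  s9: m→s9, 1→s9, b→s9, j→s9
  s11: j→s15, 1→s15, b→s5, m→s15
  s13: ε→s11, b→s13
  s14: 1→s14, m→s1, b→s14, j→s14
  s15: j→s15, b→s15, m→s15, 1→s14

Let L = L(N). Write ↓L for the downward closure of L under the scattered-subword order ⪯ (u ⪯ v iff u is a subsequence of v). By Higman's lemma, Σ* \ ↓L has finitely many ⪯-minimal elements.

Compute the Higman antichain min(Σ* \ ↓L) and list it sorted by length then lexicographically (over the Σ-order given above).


min(Σ*\↓L) = [1m1j1].

|Q|=16, |F|=5, |δ|=41 (4 ε).
min D↑ (6 st, q0=0, F={5}): 0:j→0,b→0,m→0,1→1 1:j→1,b→1,m→2,1→1 2:j→2,b→2,m→2,1→3 3:j→4,b→3,m→3,1→3 4:j→4,b→4,m→4,1→5 5:j→5,b→5,m→5,1→5 (ε-aug+det+¬).
'1m1j1': N↓-sim [10, 9, 8, 7, 6, 2] end={s4,s9} — reject; 5/5 deletions ∈↓L.
1 words, ⪯-incomp.


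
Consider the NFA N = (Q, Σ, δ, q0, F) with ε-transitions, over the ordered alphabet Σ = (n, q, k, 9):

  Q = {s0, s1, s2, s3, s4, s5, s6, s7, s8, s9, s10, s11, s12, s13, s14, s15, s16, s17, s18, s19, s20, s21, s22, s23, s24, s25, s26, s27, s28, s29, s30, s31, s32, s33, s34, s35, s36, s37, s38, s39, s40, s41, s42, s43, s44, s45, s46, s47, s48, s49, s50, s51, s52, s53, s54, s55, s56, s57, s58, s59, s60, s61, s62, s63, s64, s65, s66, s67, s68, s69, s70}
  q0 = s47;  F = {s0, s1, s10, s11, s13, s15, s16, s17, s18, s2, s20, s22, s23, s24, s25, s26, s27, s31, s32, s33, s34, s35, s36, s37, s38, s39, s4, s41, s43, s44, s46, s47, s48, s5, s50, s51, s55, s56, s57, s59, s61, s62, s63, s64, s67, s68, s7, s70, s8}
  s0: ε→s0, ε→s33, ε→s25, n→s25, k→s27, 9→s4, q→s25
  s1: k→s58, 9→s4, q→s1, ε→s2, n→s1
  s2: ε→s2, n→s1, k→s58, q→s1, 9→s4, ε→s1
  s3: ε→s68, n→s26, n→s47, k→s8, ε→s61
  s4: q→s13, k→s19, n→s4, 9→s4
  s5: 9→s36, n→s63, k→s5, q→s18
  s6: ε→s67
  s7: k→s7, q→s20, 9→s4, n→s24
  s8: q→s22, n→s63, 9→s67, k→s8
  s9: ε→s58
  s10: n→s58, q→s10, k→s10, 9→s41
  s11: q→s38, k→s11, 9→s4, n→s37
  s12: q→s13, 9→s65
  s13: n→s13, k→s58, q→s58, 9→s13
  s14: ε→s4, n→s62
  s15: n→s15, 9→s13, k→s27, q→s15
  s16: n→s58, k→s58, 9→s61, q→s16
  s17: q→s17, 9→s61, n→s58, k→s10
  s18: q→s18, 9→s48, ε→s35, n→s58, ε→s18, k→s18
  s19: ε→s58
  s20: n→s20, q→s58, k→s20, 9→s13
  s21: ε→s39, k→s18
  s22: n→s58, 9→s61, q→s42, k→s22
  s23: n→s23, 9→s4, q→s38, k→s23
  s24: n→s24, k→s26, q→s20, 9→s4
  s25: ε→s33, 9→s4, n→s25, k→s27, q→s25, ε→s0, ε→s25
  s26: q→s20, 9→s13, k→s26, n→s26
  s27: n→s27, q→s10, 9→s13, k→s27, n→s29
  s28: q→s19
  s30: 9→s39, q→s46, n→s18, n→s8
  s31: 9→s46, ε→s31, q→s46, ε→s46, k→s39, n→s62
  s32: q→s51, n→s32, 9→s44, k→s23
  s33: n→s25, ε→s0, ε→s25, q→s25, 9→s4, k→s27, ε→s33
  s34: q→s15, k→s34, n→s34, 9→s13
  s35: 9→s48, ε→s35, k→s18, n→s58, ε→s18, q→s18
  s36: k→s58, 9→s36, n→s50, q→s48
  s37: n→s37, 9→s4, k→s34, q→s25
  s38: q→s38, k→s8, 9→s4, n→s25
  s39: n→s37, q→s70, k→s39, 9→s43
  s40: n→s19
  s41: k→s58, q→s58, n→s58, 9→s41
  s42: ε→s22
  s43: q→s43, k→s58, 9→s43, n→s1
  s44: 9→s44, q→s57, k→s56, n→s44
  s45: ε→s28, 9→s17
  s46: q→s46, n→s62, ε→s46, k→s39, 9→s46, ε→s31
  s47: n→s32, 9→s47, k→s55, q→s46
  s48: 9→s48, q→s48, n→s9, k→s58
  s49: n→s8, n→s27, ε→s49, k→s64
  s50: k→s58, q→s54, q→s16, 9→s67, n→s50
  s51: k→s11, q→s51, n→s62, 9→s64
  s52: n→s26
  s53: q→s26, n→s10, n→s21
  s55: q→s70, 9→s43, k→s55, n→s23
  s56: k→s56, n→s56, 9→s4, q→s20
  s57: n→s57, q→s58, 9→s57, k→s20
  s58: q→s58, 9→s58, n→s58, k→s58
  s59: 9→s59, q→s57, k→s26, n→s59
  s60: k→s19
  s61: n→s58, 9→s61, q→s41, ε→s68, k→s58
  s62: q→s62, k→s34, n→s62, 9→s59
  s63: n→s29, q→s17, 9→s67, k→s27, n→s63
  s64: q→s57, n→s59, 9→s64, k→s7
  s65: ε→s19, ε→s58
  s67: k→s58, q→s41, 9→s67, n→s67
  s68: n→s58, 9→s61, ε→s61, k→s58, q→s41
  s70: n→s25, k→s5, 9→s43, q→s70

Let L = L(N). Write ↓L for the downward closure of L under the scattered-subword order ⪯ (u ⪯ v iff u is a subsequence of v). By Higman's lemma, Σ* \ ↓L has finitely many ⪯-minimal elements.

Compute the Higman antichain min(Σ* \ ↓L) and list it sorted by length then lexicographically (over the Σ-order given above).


A = [k9k, n9qq, qnk9q, kqkqn].

|Q|=71, |F|=49, |δ|=259 (34 ε).
min D↑ (44 st, q0=0, F={23}): 0:n→1,q→2,k→3,9→0 1:n→1,q→4,k→5,9→6 2:n→7,q→2,k→8,9→2 3:n→5,q→9,k→3,9→10 4:n→7,q→4,k→11,9→12 5:n→5,q→13,k→5,9→14 6:n→6,q→15,k→16,9→6 7:n→7,q→7,k→17,9→18 8:n→19,q→9,k→8,9→10 9:n→20,q→9,k→21,9→10 10:n→22,q→10,k→23,9→10 11:n→19,q→13,k→11,9→14 12:n→18,q→15,k→24,9→12 13:n→20,q→13,k→25,9→14 14:n→14,q→26,k→23,9→14 15:n→15,q→23,k→27,9→15 16:n→16,q→27,k→16,9→14 17:n→17,q→28,k→17,9→26 18:n→18,q→15,k→29,9→18 19:n→19,q→20,k→17,9→14 20:n→20,q→20,k→30,9→14 21:n→31,q→32,k→21,9→33 22:n→22,q→22,k→23,9→14 23:n→23,q→23,k→23,9→23 24:n→34,q→27,k→24,9→14 25:n→31,q→35,k→25,9→36 26:n→26,q→23,k→23,9→26 27:n→27,q→23,k→27,9→26 28:n→28,q→28,k→30,9→26 29:n→29,q→27,k→29,9→26 30:n→30,q→37,k→30,9→26 31:n→31,q→38,k→30,9→36 32:n→23,q→32,k→32,9→39 33:n→40,q→39,k→23,9→33 34:n→34,q→27,k→29,9→14 35:n→23,q→35,k→35,9→41 36:n→36,q→42,k→23,9→36 37:n→23,q→37,k→37,9→42 38:n→23,q→38,k→37,9→41 39:n→23,q→39,k→23,9→39 40:n→40,q→43,k→23,9→36 41:n→23,q→42,k→23,9→41 42:n→23,q→23,k→23,9→42 43:n→23,q→43,k→23,9→41.
'k9k': |S_i|=[55, 45, 17, 2] end={s19,s58} ∉↓L; 3/3 deletions ∈↓L.
'n9qq': run [55, 43, 17, 5, 1] end={s58} rej; 4/4 deletions ∈↓L.
'qnk9q': N↓-sim [55, 49, 31, 11, 3, 1] end={s58} — reject; 5/5 del acc.
'kqkqn': |S_i|=[55, 45, 35, 25, 14, 2] end={s58,s9} ∉↓L; 5/5 deletions ∈↓L.
4 obstructions.


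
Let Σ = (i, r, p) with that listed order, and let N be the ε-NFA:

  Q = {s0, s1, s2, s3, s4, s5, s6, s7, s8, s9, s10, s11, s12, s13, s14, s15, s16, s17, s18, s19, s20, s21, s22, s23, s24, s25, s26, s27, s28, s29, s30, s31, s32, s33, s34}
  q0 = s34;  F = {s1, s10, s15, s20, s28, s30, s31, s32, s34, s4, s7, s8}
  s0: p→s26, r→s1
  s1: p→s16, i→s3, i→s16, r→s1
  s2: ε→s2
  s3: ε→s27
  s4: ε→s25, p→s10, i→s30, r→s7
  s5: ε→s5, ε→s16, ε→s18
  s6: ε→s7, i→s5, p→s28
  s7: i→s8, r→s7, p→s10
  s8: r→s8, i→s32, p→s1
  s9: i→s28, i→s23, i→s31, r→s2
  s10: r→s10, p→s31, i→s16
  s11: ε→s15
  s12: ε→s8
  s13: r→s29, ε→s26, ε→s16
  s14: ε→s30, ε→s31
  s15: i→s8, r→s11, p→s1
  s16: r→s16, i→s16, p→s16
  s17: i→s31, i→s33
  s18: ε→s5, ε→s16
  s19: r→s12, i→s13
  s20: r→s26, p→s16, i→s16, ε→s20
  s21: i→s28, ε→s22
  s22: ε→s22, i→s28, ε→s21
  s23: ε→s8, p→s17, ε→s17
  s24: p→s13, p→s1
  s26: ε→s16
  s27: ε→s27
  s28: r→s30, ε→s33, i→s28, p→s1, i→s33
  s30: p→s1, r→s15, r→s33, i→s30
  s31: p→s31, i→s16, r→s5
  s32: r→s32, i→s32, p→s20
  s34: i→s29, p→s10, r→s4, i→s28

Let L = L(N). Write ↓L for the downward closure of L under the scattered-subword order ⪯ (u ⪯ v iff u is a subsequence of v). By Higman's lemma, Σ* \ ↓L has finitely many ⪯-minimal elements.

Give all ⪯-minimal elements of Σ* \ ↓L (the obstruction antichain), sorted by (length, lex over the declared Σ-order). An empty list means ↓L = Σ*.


|Q|=35, |F|=12, |δ|=85 (24 ε).
min D↑ (13 st, q0=0, F={7}): 0:i→1,r→2,p→3 1:i→1,r→4,p→5 2:i→4,r→6,p→3 3:i→7,r→3,p→8 4:i→4,r→9,p→5 5:i→7,r→5,p→7 6:i→10,r→6,p→3 7:i→7,r→7,p→7 8:i→7,r→7,p→8 9:i→10,r→9,p→5 10:i→11,r→10,p→5 11:i→11,r→11,p→12 12:i→7,r→7,p→7.
'pi': run [22, 10, 3] end={s16,s27,s3} rej; 2/2 del acc.
'ipp': run [22, 14, 6, 1] end={s16} — reject; 3/3 single-dels accept.
'ppr': run [22, 10, 4, 3] end={s16,s18,s5} rej; 3/3 single-dels accept.
'rriipr': N↓-sim [22, 19, 16, 8, 6, 3, 2] end={s16,s26} ∉↓L; 6/6 single-dels accept.
4 minimals (antichain).

min(Σ*\↓L) = [pi, ipp, ppr, rriipr].


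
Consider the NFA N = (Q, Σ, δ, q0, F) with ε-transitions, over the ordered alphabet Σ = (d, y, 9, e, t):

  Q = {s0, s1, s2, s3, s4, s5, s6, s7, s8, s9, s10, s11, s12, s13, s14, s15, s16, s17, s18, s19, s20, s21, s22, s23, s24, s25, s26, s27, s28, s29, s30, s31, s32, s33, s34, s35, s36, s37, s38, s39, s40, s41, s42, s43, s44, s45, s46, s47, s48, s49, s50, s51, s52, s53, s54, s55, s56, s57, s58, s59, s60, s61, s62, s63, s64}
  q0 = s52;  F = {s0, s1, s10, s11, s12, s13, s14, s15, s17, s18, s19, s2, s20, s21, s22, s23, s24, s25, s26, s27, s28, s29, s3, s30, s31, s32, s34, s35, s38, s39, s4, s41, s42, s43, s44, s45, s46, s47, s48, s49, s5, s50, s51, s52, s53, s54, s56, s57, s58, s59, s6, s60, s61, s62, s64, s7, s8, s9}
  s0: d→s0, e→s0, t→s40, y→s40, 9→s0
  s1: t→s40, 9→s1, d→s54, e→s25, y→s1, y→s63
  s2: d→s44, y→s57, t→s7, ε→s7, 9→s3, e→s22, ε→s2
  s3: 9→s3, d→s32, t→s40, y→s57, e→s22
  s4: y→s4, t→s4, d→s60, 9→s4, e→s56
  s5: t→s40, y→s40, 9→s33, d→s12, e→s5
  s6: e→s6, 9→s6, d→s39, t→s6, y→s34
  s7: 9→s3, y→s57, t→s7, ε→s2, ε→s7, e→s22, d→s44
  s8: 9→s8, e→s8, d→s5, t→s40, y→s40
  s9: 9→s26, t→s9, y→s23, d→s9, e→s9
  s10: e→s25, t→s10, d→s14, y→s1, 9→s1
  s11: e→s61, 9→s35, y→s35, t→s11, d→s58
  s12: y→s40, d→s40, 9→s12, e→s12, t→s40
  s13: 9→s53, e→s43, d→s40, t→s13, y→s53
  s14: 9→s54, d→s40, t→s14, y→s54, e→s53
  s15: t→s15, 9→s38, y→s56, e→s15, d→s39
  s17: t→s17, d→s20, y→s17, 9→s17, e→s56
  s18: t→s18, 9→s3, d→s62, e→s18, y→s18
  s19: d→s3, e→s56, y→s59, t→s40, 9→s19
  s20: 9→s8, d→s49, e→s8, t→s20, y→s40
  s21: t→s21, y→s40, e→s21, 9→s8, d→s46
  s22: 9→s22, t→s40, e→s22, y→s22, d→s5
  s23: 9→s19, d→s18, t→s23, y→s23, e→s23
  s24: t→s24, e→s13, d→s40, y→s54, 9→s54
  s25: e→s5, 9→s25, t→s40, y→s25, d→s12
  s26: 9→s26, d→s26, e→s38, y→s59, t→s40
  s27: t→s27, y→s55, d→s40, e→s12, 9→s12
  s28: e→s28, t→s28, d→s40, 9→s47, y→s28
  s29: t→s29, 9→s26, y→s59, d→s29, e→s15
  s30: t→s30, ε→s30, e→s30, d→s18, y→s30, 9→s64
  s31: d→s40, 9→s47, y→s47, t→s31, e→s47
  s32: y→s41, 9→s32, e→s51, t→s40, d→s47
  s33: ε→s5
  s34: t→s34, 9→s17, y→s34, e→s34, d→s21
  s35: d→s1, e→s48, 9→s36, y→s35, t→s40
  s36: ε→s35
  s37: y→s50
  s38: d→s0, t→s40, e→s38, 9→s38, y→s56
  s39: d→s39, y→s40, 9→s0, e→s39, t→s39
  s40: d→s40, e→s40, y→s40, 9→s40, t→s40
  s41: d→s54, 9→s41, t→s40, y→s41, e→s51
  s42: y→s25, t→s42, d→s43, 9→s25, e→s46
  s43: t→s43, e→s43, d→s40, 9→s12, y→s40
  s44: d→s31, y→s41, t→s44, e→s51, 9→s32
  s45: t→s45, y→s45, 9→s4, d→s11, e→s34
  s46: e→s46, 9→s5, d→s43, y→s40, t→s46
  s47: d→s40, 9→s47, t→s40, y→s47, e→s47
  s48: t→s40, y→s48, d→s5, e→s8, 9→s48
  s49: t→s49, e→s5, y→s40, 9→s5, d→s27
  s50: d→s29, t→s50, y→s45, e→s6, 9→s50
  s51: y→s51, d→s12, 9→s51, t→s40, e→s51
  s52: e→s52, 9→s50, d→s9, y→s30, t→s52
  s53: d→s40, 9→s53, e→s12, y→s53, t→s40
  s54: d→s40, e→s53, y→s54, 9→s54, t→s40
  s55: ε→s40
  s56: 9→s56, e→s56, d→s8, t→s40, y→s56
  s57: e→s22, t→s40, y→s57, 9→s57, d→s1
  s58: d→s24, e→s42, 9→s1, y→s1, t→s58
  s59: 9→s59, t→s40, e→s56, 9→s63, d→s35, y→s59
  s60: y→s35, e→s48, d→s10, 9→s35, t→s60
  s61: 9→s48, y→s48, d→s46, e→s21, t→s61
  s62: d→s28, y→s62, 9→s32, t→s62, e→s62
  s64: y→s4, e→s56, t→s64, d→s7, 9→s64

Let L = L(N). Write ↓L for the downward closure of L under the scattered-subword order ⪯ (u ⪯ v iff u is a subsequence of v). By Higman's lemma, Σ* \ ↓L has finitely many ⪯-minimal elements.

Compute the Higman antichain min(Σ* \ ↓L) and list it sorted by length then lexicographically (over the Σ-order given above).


|Q|=65, |F|=58, |δ|=306 (8 ε).
min D↑ (58 st, q0=0, F={14}): 0:d→1,y→2,9→3,e→0,t→0 1:d→1,y→4,9→5,e→1,t→1 2:d→6,y→2,9→7,e→2,t→2 3:d→8,y→9,9→3,e→10,t→3 4:d→6,y→4,9→11,e→4,t→4 5:d→5,y→12,9→5,e→13,t→14 6:d→15,y→6,9→16,e→6,t→6 7:d→17,y→18,9→7,e→19,t→7 8:d→8,y→12,9→5,e→20,t→8 9:d→21,y→9,9→18,e→22,t→9 10:d→23,y→22,9→10,e→10,t→10 11:d→16,y→12,9→11,e→19,t→14 12:d→24,y→12,9→12,e→19,t→14 13:d→25,y→19,9→13,e→13,t→14 14:d→14,y→14,9→14,e→14,t→14 15:d→26,y→15,9→27,e→15,t→15 16:d→27,y→28,9→16,e→29,t→14 17:d→30,y→28,9→16,e→29,t→17 18:d→31,y→18,9→18,e→19,t→18 19:d→32,y→19,9→19,e→19,t→14 20:d→23,y→19,9→13,e→20,t→20 21:d→33,y→24,9→24,e→34,t→21 22:d→35,y→22,9→36,e→22,t→22 23:d→23,y→14,9→25,e→23,t→23 24:d→37,y→24,9→24,e→38,t→14 25:d→25,y→14,9→25,e→25,t→14 26:d→14,y→26,9→39,e→26,t→26 27:d→39,y→40,9→27,e→41,t→14 28:d→37,y→28,9→28,e→29,t→14 29:d→42,y→29,9→29,e→29,t→14 30:d→43,y→40,9→27,e→41,t→30 31:d→44,y→24,9→24,e→38,t→31 32:d→42,y→14,9→32,e→32,t→14 33:d→45,y→37,9→37,e→46,t→33 34:d→47,y→38,9→38,e→35,t→34 35:d→47,y→14,9→32,e→35,t→35 36:d→48,y→36,9→36,e→19,t→36 37:d→49,y→37,9→37,e→50,t→14 38:d→42,y→38,9→38,e→32,t→14 39:d→14,y→39,9→39,e→39,t→14 40:d→49,y→40,9→40,e→41,t→14 41:d→51,y→41,9→41,e→41,t→14 42:d→51,y→14,9→42,e→42,t→14 43:d→14,y→39,9→39,e→39,t→43 44:d→52,y→37,9→37,e→50,t→44 45:d→14,y→49,9→49,e→53,t→45 46:d→54,y→50,9→50,e→47,t→46 47:d→54,y→14,9→42,e→47,t→47 48:d→55,y→14,9→32,e→32,t→48 49:d→14,y→49,9→49,e→56,t→14 50:d→51,y→50,9→50,e→42,t→14 51:d→14,y→14,9→51,e→51,t→14 52:d→14,y→49,9→49,e→56,t→52 53:d→14,y→56,9→56,e→54,t→53 54:d→14,y→14,9→51,e→54,t→54 55:d→57,y→14,9→42,e→42,t→55 56:d→14,y→56,9→56,e→51,t→14 57:d→14,y→14,9→51,e→51,t→57.
'd9t': N↓-sim [63, 54, 26, 1] end={s40} rej; 3/3 single-dels accept.
'y9et': N↓-sim [63, 53, 37, 12, 1] end={s40} rej; 4/4 single-dels accept.
'9dyt': N↓-sim [63, 56, 48, 21, 1] end={s40} ∉↓L; 4/4 del acc.
'9edy': |S_i|=[63, 56, 29, 14, 2] end={s40,s55} rej; 4/4 deletions ∈↓L.
'ydddd': run [63, 53, 43, 28, 13, 1] end={s40} ∉↓L; 5/5 single-dels accept.
'9ydeey': N↓-sim [63, 56, 40, 29, 14, 8, 1] end={s40} ∉↓L; 6/6 single-dels accept.
6 words, ⪯-incomp.

Antichain: [d9t, y9et, 9dyt, 9edy, ydddd, 9ydeey].


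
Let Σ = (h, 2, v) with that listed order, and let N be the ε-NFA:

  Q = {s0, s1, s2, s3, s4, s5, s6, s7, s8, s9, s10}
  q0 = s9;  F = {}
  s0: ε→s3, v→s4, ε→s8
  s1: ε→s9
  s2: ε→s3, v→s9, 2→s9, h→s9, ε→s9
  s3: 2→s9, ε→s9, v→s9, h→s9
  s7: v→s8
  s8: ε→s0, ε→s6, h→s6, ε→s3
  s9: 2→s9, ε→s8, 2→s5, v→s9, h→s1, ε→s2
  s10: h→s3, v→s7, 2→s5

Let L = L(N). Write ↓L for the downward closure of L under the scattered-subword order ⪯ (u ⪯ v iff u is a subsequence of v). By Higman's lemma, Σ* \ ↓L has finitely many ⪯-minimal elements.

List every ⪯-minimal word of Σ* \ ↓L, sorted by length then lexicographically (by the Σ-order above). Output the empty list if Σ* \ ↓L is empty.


Antichain: [ε].

|Q|=11, |F|=0, |δ|=27 (11 ε).
min D↑ (1 st, q0=0, F={0}): 0:h→0,2→0,v→0.
ε ∈ L(D↑) — L = ∅.


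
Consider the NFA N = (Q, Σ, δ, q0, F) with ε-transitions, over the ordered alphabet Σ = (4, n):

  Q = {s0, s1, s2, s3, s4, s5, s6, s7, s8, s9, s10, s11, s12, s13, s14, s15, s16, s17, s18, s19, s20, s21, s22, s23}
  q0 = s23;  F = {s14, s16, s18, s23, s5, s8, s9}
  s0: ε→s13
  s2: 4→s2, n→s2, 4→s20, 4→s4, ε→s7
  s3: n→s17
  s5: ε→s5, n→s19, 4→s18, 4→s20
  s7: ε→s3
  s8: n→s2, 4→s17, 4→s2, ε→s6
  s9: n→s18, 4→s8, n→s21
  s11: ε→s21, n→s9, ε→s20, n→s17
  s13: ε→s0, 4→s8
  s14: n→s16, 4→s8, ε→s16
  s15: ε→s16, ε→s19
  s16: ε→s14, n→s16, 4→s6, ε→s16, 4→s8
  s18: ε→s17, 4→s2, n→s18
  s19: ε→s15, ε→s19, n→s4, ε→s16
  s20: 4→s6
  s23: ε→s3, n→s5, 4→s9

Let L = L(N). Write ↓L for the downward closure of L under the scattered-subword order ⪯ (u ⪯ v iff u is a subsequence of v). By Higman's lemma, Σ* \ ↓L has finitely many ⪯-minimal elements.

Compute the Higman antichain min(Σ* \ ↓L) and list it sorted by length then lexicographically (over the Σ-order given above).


|Q|=24, |F|=7, |δ|=46 (18 ε).
min D↑ (7 st, q0=0, F={6}): 0:4→1,n→2 1:4→3,n→4 2:4→4,n→5 3:4→6,n→6 4:4→6,n→4 5:4→3,n→5 6:4→6,n→6 (ε-aug+det+¬).
'444': run [17, 11, 8, 7] end={s17,s2,s20,s3,s4,s6,s7} rej; 3/3 del acc.
'44n': N↓-sim [17, 11, 8, 7] end={s17,s2,s20,s3,s4,s6,s7} rej; 3/3 del acc.
'4n4': N↓-sim [17, 11, 9, 7] end={s17,s2,s20,s3,s4,s6,s7} ∉↓L; 3/3 deletions ∈↓L.
'n44': N↓-sim [17, 15, 9, 7] end={s17,s2,s20,s3,s4,s6,s7} — reject; 3/3 deletions ∈↓L.
'nn4n': |S_i|=[17, 15, 13, 8, 7] end={s17,s2,s20,s3,s4,s6,s7} rej; 4/4 del acc.
5 minimals (antichain).

A = [444, 44n, 4n4, n44, nn4n].


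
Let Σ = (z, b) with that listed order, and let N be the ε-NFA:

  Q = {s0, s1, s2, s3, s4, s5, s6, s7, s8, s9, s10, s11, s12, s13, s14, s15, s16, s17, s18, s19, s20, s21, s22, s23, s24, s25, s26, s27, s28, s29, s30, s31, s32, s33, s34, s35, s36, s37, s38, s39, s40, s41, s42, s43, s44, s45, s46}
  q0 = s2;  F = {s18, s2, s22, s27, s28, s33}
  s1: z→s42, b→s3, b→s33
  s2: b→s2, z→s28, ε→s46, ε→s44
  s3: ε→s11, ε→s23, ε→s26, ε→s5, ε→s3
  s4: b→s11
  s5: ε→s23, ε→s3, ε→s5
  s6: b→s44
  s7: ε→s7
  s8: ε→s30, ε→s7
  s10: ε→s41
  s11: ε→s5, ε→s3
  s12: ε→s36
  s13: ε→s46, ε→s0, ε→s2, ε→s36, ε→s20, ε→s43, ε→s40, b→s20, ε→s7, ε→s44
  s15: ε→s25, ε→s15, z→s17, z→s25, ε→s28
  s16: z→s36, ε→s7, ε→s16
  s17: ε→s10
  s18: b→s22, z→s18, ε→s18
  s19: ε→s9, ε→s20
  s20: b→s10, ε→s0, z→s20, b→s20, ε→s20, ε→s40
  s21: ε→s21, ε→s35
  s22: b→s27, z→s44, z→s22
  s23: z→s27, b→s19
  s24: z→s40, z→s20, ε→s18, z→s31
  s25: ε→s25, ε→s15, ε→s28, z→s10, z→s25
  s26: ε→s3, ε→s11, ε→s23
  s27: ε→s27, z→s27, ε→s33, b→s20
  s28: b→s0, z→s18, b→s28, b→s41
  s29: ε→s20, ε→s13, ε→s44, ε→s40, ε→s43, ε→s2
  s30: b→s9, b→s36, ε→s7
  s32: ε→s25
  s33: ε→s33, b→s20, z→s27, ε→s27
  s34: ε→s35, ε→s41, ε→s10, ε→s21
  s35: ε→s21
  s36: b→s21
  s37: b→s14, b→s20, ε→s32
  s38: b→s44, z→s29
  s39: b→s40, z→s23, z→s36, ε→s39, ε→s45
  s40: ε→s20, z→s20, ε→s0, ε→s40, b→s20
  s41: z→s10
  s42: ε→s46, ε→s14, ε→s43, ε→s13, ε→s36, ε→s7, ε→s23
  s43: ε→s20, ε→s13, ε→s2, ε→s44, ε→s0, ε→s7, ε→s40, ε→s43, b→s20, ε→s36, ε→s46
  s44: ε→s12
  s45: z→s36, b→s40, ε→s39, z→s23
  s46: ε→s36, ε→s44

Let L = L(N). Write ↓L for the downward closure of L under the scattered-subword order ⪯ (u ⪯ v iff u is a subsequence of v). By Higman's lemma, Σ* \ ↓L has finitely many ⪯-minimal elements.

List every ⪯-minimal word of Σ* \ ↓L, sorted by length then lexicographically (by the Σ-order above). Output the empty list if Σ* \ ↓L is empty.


A = [zzbbb].

|Q|=47, |F|=6, |δ|=142 (91 ε).
min D↑ (6 st, q0=0, F={5}): 0:z→1,b→0 1:z→2,b→1 2:z→2,b→3 3:z→3,b→4 4:z→4,b→5 5:z→5,b→5 [Hopcroft].
'zzbbb': |S_i|=[17, 15, 14, 13, 9, 5] end={s0,s10,s20,s40,s41} ∉↓L; 5/5 deletions ∈↓L.
1 obstructions.


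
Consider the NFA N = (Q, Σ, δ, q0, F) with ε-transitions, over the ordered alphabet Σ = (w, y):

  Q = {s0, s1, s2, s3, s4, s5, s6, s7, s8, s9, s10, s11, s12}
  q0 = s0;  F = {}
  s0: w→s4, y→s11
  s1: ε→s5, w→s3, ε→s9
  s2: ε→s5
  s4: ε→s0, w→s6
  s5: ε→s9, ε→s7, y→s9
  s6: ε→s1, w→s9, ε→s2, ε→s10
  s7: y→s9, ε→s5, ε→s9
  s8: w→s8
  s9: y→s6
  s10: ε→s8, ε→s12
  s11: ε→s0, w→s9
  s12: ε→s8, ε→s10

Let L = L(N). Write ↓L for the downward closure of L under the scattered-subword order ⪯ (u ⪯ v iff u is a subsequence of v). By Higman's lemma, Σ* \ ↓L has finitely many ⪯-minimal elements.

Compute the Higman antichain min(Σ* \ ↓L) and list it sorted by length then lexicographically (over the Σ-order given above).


|Q|=13, |F|=0, |δ|=26 (16 ε).
min D↑ (1 st, q0=0, F={0}): 0:w→0,y→0 (ε-aug+det+¬).
ε ∈ L(D↑) ⇒ ↓L = ∅.

Antichain: [ε].


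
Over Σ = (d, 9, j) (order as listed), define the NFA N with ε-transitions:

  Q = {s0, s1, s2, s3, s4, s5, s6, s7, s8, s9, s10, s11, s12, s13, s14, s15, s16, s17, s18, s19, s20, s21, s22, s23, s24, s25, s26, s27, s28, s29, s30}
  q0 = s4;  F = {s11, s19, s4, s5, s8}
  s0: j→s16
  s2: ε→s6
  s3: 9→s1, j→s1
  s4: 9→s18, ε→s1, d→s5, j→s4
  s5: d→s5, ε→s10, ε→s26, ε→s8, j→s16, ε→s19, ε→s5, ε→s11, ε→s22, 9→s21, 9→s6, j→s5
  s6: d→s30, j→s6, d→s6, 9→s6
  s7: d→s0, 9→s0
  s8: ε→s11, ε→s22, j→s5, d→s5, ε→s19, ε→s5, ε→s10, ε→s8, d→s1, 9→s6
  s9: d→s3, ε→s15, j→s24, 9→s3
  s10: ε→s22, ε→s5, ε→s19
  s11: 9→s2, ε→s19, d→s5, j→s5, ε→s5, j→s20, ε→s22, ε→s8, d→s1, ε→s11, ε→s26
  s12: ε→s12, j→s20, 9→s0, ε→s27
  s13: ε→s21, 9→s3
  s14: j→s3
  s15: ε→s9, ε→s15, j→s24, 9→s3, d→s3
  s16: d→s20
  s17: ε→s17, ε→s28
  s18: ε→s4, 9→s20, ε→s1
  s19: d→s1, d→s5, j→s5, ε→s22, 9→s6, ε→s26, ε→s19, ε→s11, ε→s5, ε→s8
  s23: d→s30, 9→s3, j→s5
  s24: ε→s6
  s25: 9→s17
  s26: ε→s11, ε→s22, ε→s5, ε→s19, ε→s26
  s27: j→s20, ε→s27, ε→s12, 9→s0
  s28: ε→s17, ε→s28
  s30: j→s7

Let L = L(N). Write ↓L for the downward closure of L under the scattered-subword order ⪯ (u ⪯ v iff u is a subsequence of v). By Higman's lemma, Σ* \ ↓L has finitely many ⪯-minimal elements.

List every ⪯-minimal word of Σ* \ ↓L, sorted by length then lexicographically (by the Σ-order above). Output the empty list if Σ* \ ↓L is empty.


Antichain: [d9].

|Q|=31, |F|=5, |δ|=99 (50 ε).
min D↑ (3 st, q0=0, F={2}): 0:d→1,9→0,j→0 1:d→1,9→2,j→1 2:d→2,9→2,j→2 (ε-aug+det+¬).
'd9': N↓-sim [18, 16, 8] end={s0,s16,s2,s20,s21,s30,s6,s7} rej; 2/2 del acc.
1 obstructions.


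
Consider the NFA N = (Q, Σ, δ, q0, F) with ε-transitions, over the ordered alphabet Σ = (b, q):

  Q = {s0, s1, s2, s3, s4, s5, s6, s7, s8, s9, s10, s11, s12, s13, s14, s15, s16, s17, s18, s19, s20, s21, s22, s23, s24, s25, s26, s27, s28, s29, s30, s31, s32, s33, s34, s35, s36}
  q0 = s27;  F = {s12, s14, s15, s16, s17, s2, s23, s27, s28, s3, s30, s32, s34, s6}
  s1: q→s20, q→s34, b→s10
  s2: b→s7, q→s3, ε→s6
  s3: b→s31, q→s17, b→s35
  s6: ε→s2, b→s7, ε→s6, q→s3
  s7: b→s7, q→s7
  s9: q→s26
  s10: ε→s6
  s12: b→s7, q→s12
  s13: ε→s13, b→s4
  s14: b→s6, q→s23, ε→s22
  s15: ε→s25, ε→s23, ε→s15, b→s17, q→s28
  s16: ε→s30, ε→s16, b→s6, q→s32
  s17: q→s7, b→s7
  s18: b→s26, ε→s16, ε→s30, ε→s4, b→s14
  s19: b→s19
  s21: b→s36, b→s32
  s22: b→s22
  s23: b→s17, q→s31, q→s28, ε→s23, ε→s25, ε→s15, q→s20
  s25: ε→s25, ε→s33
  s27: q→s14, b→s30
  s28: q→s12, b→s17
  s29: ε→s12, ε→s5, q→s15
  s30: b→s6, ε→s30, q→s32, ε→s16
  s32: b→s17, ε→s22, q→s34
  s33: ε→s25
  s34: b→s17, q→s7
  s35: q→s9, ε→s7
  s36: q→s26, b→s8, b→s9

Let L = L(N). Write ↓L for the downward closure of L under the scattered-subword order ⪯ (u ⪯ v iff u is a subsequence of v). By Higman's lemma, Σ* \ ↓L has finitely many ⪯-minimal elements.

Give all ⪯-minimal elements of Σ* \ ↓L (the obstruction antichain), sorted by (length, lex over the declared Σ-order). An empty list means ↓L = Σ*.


Antichain: [bbb, qbb, bqbq, bqqq, qqbq, qqqqb].

|Q|=37, |F|=14, |δ|=75 (26 ε).
min D↑ (12 st, q0=0, F={6}): 0:b→1,q→2 1:b→3,q→4 2:b→3,q→5 3:b→6,q→7 4:b→8,q→9 5:b→8,q→10 6:b→6,q→6 7:b→6,q→8 8:b→6,q→6 9:b→8,q→6 10:b→8,q→11 11:b→6,q→11.
'bbb': |S_i|=[23, 14, 10, 6] end={s22,s26,s31,s35,s7,s9} rej; 3/3 del acc.
'qbb': |S_i|=[23, 20, 10, 6] end={s22,s26,s31,s35,s7,s9} — reject; 3/3 deletions ∈↓L.
'bqbq': |S_i|=[23, 14, 10, 7, 3] end={s26,s7,s9} rej; 4/4 del acc.
'bqqq': |S_i|=[23, 14, 10, 5, 2] end={s26,s7} rej; 4/4 single-dels accept.
'qqbq': run [23, 20, 15, 6, 3] end={s26,s7,s9} rej; 4/4 single-dels accept.
'qqqqb': N↓-sim [23, 20, 15, 8, 3, 1] end={s7} ∉↓L; 5/5 del acc.
6 minimals (antichain).


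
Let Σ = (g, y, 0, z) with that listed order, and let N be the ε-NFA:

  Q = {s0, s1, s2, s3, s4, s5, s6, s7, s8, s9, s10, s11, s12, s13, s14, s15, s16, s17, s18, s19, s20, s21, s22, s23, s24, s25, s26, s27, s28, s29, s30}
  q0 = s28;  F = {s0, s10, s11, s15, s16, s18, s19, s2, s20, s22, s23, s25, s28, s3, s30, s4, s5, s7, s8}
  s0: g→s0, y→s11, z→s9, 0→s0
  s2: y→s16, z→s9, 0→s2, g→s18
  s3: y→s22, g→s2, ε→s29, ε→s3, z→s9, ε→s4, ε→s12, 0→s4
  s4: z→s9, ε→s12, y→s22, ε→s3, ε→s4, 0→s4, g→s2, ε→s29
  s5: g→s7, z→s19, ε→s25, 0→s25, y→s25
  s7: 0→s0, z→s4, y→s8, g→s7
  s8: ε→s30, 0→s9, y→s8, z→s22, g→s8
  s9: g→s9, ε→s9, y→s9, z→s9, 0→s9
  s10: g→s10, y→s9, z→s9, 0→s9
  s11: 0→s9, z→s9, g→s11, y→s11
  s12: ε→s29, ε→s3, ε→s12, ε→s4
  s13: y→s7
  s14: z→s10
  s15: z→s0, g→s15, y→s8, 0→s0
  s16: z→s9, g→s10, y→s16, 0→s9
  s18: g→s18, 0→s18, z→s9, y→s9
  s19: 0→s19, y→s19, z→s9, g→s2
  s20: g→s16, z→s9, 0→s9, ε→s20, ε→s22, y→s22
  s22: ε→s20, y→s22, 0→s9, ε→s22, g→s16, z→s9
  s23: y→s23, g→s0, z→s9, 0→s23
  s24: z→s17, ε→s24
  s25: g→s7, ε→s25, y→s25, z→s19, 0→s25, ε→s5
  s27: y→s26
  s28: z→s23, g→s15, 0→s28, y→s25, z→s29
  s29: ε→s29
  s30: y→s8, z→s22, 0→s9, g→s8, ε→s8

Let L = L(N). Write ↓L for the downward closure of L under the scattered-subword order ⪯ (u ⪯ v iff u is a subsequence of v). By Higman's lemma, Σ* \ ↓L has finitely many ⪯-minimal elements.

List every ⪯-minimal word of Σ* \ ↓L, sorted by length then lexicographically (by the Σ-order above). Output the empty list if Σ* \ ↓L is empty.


|Q|=31, |F|=19, |δ|=109 (24 ε).
min D↑ (16 st, q0=0, F={8}): 0:g→1,y→2,0→0,z→3 1:g→1,y→4,0→5,z→5 2:g→6,y→2,0→2,z→7 3:g→5,y→3,0→3,z→8 4:g→4,y→4,0→8,z→9 5:g→5,y→10,0→5,z→8 6:g→6,y→4,0→5,z→11 7:g→12,y→7,0→7,z→8 8:g→8,y→8,0→8,z→8 9:g→13,y→9,0→8,z→8 10:g→10,y→10,0→8,z→8 11:g→12,y→9,0→11,z→8 12:g→14,y→13,0→12,z→8 13:g→15,y→13,0→8,z→8 14:g→14,y→8,0→14,z→8 15:g→15,y→8,0→8,z→8 [Hopcroft].
'zz': N↓-sim [22, 15, 1] end={s9} rej; 2/2 del acc.
'gy0': run [22, 17, 8, 1] end={s9} rej; 3/3 deletions ∈↓L.
'g0z': |S_i|=[22, 17, 13, 1] end={s9} ∉↓L; 3/3 single-dels accept.
'yzggy': run [22, 20, 12, 5, 3, 1] end={s9} rej; 5/5 deletions ∈↓L.
4 obstructions.

min(Σ*\↓L) = [zz, gy0, g0z, yzggy].


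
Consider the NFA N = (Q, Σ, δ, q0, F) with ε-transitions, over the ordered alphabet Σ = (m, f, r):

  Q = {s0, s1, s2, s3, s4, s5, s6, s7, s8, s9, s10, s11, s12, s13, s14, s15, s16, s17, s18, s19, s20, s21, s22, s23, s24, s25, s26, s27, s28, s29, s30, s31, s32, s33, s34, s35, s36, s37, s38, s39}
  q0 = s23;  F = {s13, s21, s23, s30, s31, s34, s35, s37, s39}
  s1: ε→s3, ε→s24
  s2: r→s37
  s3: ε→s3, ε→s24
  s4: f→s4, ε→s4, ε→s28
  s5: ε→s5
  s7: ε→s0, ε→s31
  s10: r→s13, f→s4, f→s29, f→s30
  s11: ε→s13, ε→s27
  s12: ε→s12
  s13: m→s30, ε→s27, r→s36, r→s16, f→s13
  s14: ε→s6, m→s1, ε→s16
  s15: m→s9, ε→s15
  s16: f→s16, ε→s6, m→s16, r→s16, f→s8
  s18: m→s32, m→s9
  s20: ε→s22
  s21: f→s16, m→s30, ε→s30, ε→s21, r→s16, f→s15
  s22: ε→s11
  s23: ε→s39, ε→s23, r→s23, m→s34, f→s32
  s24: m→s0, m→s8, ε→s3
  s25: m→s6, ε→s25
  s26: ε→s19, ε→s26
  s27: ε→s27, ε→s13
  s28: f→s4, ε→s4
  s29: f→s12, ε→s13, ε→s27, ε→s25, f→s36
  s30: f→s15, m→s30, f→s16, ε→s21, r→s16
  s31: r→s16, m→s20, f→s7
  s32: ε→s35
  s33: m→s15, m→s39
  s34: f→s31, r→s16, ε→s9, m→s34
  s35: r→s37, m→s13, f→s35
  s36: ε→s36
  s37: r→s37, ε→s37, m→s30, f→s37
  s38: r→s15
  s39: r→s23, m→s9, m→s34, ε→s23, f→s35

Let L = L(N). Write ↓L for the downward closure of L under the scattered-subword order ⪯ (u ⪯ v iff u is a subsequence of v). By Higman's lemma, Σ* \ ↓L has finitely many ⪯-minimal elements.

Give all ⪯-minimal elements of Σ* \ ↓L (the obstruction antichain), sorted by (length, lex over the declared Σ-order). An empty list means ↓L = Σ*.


|Q|=40, |F|=9, |δ|=93 (39 ε).
min D↑ (8 st, q0=0, F={4}): 0:m→1,f→2,r→0 1:m→1,f→3,r→4 2:m→5,f→2,r→6 3:m→5,f→3,r→4 4:m→4,f→4,r→4 5:m→7,f→5,r→4 6:m→7,f→6,r→6 7:m→7,f→4,r→4 (ε-aug+det+¬).
'mr': N↓-sim [22, 17, 4] end={s16,s36,s6,s8} — reject; 2/2 single-dels accept.
'fmmf': |S_i|=[22, 19, 13, 7, 5] end={s15,s16,s6,s8,s9} — reject; 4/4 deletions ∈↓L.
'frmf': run [22, 19, 9, 7, 5] end={s15,s16,s6,s8,s9} ∉↓L; 4/4 deletions ∈↓L.
3 minimals (antichain).

Antichain: [mr, fmmf, frmf].


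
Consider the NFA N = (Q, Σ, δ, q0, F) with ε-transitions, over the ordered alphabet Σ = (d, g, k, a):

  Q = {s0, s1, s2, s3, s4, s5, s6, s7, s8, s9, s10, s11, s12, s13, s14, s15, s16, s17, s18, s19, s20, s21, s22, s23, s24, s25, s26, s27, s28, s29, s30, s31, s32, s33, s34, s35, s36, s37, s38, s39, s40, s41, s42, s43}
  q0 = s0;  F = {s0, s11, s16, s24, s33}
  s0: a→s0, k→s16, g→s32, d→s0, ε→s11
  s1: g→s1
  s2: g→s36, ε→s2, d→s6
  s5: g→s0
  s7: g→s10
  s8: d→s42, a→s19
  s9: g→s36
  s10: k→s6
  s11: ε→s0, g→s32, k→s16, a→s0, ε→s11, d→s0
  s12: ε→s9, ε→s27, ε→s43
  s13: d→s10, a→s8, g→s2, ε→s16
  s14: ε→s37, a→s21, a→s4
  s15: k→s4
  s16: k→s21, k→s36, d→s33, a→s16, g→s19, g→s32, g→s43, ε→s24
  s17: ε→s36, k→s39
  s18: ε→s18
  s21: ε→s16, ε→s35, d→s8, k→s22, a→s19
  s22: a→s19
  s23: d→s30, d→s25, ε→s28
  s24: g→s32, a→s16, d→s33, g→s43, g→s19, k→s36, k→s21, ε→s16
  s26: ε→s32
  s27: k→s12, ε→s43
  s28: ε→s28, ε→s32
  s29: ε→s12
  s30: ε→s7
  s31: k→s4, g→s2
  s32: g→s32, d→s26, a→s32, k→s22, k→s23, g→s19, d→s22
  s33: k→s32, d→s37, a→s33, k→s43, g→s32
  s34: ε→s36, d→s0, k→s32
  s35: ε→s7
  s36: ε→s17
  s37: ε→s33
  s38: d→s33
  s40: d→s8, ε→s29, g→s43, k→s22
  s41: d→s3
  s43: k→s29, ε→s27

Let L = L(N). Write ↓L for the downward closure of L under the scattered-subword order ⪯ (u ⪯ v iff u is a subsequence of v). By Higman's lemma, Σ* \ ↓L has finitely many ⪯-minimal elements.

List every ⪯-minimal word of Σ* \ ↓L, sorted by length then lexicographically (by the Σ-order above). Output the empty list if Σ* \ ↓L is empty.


A = [g, kdk].

|Q|=44, |F|=5, |δ|=95 (28 ε).
min D↑ (4 st, q0=0, F={1}): 0:d→0,g→1,k→2,a→0 1:d→1,g→1,k→1,a→1 2:d→3,g→1,k→2,a→2 3:d→3,g→1,k→1,a→3 [Hopcroft].
'g': run [29, 19] end={s10,s12,s17,s19,s22,s23,s25,s26,s27,s28,s29,s30,…} rej; 1/1 deletions ∈↓L.
'kdk': |S_i|=[29, 27, 23, 19] end={s10,s12,s17,s19,s22,s23,s25,s26,s27,s28,s29,s30,…} — reject; 3/3 single-dels accept.
2 minimals (antichain).


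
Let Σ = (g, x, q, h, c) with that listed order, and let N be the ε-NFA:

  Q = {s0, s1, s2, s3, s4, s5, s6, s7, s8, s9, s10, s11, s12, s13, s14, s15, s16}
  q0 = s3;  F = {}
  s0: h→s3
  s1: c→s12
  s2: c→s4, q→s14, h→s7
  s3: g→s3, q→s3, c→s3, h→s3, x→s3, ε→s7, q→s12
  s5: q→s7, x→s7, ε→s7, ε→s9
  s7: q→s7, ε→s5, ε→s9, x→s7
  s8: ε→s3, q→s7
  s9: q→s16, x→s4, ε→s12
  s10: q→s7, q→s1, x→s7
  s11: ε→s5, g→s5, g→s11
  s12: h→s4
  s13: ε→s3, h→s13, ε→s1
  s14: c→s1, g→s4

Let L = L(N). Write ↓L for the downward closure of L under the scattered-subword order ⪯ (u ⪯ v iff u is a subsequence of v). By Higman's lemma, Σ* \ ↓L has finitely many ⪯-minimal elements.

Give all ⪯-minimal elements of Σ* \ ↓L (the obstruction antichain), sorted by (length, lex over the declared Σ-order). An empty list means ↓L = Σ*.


|Q|=17, |F|=0, |δ|=37 (10 ε).
min D↑ (1 st, q0=0, F={0}): 0:g→0,x→0,q→0,h→0,c→0 [Hopcroft].
ε ∈ L(D↑) ⇒ ↓L = ∅.

Antichain: [ε].


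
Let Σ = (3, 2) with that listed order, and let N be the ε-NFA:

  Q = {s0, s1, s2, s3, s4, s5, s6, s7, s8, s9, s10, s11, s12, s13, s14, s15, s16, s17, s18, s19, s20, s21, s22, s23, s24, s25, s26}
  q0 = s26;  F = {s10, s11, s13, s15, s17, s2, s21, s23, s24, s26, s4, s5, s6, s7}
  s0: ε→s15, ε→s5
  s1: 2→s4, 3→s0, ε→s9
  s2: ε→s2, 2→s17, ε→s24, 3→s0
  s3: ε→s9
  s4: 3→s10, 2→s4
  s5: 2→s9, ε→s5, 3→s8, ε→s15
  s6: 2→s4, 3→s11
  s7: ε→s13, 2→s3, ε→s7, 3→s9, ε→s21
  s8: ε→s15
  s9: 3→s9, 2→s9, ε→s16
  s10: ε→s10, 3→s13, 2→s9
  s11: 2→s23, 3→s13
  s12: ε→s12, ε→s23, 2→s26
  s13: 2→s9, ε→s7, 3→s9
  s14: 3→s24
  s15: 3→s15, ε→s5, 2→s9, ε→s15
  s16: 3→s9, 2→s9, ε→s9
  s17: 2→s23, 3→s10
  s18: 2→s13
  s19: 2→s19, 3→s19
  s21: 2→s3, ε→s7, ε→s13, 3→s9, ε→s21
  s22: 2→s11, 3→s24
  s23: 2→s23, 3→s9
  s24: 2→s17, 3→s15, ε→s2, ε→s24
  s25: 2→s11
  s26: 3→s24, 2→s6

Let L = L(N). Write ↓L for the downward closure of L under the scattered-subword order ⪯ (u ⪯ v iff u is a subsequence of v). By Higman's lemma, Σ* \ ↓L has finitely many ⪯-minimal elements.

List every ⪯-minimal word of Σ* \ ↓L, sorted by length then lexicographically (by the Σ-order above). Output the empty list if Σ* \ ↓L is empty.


|Q|=27, |F|=14, |δ|=67 (25 ε).
min D↑ (11 st, q0=0, F={7}): 0:3→1,2→2 1:3→3,2→4 2:3→5,2→6 3:3→3,2→7 4:3→8,2→9 5:3→10,2→9 6:3→8,2→6 7:3→7,2→7 8:3→10,2→7 9:3→7,2→9 10:3→7,2→7.
'332': |S_i|=[19, 16, 11, 3] end={s16,s3,s9} — reject; 3/3 single-dels accept.
'3223': |S_i|=[19, 16, 9, 4, 2] end={s16,s9} ∉↓L; 4/4 single-dels accept.
'2333': |S_i|=[19, 12, 9, 6, 2] end={s16,s9} ∉↓L; 4/4 deletions ∈↓L.
'2323': N↓-sim [19, 12, 9, 4, 2] end={s16,s9} — reject; 4/4 del acc.
'2232': run [19, 12, 9, 7, 3] end={s16,s3,s9} rej; 4/4 deletions ∈↓L.
5 words, ⪯-incomp.

A = [332, 3223, 2333, 2323, 2232].


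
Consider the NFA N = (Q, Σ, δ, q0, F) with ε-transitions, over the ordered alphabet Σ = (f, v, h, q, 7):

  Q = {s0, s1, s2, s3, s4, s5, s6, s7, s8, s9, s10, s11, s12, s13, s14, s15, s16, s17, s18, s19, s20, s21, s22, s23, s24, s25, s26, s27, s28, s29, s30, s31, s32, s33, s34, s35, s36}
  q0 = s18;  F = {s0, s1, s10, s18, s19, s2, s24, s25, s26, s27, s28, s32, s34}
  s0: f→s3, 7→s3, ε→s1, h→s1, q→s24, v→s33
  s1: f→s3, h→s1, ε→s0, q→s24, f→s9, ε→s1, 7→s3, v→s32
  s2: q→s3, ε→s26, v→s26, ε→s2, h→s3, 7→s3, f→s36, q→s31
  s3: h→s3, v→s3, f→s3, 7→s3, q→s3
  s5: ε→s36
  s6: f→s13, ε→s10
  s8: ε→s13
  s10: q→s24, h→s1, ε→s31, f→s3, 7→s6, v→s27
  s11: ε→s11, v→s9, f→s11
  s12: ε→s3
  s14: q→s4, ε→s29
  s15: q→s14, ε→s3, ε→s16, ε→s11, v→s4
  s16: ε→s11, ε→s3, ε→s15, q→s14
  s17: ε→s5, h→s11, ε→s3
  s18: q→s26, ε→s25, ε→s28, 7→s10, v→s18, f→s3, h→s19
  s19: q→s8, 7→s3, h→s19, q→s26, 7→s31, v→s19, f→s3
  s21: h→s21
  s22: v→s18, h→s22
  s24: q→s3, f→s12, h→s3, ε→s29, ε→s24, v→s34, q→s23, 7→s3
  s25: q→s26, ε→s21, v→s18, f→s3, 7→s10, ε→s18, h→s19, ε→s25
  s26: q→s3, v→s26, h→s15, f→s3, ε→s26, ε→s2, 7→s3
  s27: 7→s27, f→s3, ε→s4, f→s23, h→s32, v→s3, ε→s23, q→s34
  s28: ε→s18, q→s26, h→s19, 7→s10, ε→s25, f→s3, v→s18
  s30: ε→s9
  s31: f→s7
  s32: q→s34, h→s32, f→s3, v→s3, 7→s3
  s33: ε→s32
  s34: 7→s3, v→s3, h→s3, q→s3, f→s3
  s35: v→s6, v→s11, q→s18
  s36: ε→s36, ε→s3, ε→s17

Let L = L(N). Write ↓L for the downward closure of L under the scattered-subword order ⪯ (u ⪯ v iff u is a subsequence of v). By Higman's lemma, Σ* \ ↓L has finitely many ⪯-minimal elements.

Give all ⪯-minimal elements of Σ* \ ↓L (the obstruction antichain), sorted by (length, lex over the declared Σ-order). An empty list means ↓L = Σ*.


A = [f, h7, qh, qq, q7, 7vv].

|Q|=37, |F|=13, |δ|=129 (38 ε).
min D↑ (10 st, q0=0, F={1}): 0:f→1,v→0,h→2,q→3,7→4 1:f→1,v→1,h→1,q→1,7→1 2:f→1,v→2,h→2,q→3,7→1 3:f→1,v→3,h→1,q→1,7→1 4:f→1,v→5,h→6,q→7,7→4 5:f→1,v→1,h→8,q→9,7→5 6:f→1,v→8,h→6,q→7,7→1 7:f→1,v→9,h→1,q→1,7→1 8:f→1,v→1,h→8,q→9,7→1 9:f→1,v→1,h→1,q→1,7→1 (ε-aug+det+¬).
'f': |S_i|=[33, 10] end={s11,s12,s13,s17,s23,s3,s36,s5,s7,s9} rej; 1/1 deletions ∈↓L.
'h7': N↓-sim [33, 27, 3] end={s3,s31,s7} ∉↓L; 2/2 del acc.
'qh': |S_i|=[33, 21, 8] end={s11,s14,s15,s16,s29,s3,s4,s9} — reject; 2/2 del acc.
'qq': N↓-sim [33, 21, 7] end={s14,s23,s29,s3,s31,s4,s7} ∉↓L; 2/2 deletions ∈↓L.
'q7': N↓-sim [33, 21, 1] end={s3} rej; 2/2 single-dels accept.
'7vv': N↓-sim [33, 18, 7, 1] end={s3} ∉↓L; 3/3 single-dels accept.
6 minimals (antichain).
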